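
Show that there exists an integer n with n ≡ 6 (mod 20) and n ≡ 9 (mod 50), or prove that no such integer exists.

Both moduli are multiples of 10 = gcd(20, 50), so any solution would satisfy n ≡ 6 and n ≡ 9 modulo 10 simultaneously.
But 6 mod 10 = 6 while 9 mod 10 = 9, a contradiction.
Hence the system has no solution.

No, no such integer exists.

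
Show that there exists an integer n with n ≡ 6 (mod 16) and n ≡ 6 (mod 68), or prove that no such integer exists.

n = 6

The moduli are not coprime: gcd(16, 68) = 4. Compatibility requires 4 ∣ (6 − 6) = 0, which holds, so solutions exist.
In fact n = 6 itself already satisfies 6 mod 68 = 6.
Verify: 6 = 0·16 + 6 and 6 = 0·68 + 6. ✓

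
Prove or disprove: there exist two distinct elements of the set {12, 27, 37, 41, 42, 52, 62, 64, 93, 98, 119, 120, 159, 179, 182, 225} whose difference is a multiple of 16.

Two integers differ by a multiple of 16 exactly when they have the same residue mod 16. The residues are 12↦12, 27↦11, 37↦5, 41↦9, 42↦10, 52↦4, 62↦14, 64↦0, 93↦13, 98↦2, 119↦7, 120↦8, 159↦15, 179↦3, 182↦6, 225↦1.
All 16 residues are distinct, so no two elements differ by a multiple of 16.

No such pair exists.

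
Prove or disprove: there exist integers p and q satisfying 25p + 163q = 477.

25 and 163 are coprime, so 25p + 163q ranges over all of ℤ.
Run the Euclidean algorithm on 163 and 25: 163 = 6·25 + 13, 25 = 1·13 + 12, 13 = 1·12 + 1, 12 = 12·1 + 0.
Unwinding: 1 = 13 − 1·12 = 13 − (25 − 1·13) = −25 + 2·13 = −25 + 2·(163 − 6·25) = 2·163 − 13·25, i.e. 25·(-13) + 163·2 = 1.
Scaling by 477 gives the particular solution (p, q) = (-6201, 954).
The general solution is p = -6201 + 163k, q = 954 − 25k; taking k = 39 gives the smaller pair p = 156, q = -21.
Indeed 25·156 + 163·(-21) = 3900 − 3423 = 477.

p = 156, q = -21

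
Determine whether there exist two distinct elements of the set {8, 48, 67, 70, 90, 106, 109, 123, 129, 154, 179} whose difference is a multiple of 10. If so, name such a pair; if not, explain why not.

The pair (8, 48) works.

Both 8 and 48 leave remainder 8 on division by 10; their difference 40 = 4·10 is a multiple of 10.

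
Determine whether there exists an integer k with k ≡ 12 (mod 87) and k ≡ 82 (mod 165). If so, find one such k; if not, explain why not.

Reduce both congruences modulo 3, which divides 87 and 165: they say k ≡ 12 (mod 3) and k ≡ 82 (mod 3).
However 12 ≡ 0 and 82 ≡ 1 (mod 3), and 0 ≠ 1.
Therefore no such k exists.

No, no such integer exists.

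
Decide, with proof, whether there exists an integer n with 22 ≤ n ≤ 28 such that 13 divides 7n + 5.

At n = 22, 7·22 + 5 = 159 ≡ 3 (mod 13), and each step in n adds 7, giving residues 3, 10, 4, 11, 5, 12, 6 for n = 22, 23, …, 28.
The residue 0 does not occur, so no n in [22, 28] makes 7n + 5 a multiple of 13.

No such integer n in that range exists.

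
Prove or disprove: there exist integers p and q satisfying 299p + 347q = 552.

Since gcd(299, 347) = 1, every integer is an integer combination of 299 and 347.
Euclidean algorithm: 347 = 1·299 + 48, 299 = 6·48 + 11, 48 = 4·11 + 4, 11 = 2·4 + 3, 4 = 1·3 + 1, 3 = 3·1 + 0.
Unwinding: 1 = 4 − 1·3 = 4 − (11 − 2·4) = −11 + 3·4 = −11 + 3·(48 − 4·11) = 3·48 − 13·11 = 3·48 − 13·(299 − 6·48) = −13·299 + 81·48 = −13·299 + 81·(347 − 1·299) = 81·347 − 94·299, i.e. 299·(-94) + 347·81 = 1.
Times 552: 299·(-51888) + 347·44712 = 552, so (-51888, 44712) solves it.
The general solution is p = -51888 + 347k, q = 44712 − 299k; taking k = 150 gives the smaller pair p = 162, q = -138.
Check: 299·162 + 347·(-138) = 48438 − 47886 = 552. ✓

p = 162, q = -138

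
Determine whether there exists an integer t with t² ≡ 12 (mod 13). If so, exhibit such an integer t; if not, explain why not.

t = 5

Take t = 5. Then 5² = 25 = 1·13 + 12, so 5² ≡ 12 (mod 13).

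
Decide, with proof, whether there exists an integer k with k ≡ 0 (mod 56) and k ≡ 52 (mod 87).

k = 1792

The moduli 56 and 87 are coprime, so by the Chinese Remainder Theorem a unique solution modulo 4872 exists.
Any solution of the first congruence is k = 0 + 56t; substituting into the second, 56t ≡ 52 − 0 ≡ 52 (mod 87).
Invert 56 mod 87 by the Euclidean algorithm: 87 = 1·56 + 31, 56 = 1·31 + 25, 31 = 1·25 + 6, 25 = 4·6 + 1, 6 = 6·1 + 0; back-substituting, 1 = 25 − 4·6 = 25 − 4·(31 − 1·25) = −4·31 + 5·25 = −4·31 + 5·(56 − 1·31) = 5·56 − 9·31 = 5·56 − 9·(87 − 1·56) = −9·87 + 14·56. Hence 56·14 ≡ 1, so 56⁻¹ ≡ 14 (mod 87).
Multiplying by 14: t ≡ 14·52 = 728 ≡ 32 (mod 87).
With t = 32: k = 0 + 56·32 = 1792.
Check: 1792 mod 56 = 0, 1792 mod 87 = 52. ✓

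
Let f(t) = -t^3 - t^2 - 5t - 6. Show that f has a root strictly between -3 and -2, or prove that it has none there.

No such root exists.

f(-3) = 27 and f(-2) = 8, both positive.
The derivative f'(t) = -3t^2 - 2t - 5 is a quadratic with discriminant (-2)² − 4·(-3)·(-5) = -56 < 0; it never vanishes, so it is always negative (sign of the leading coefficient).
So f is strictly decreasing; between -3 and -2 its values lie between f(-3) = 27 and f(-2) = 8, all positive. Therefore f has no root in (-3, -2).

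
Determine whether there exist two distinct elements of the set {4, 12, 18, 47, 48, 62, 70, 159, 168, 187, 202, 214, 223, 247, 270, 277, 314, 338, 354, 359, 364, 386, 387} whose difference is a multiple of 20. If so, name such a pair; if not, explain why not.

Yes: 4 and 364.

Reduce each element mod 20: 4↦4, 12↦12, 18↦18, 47↦7, 48↦8, 62↦2, 70↦10, 159↦19, 168↦8, 187↦7, 202↦2, 214↦14, 223↦3, 247↦7, 270↦10, 277↦17, 314↦14, 338↦18, 354↦14, 359↦19, 364↦4, 386↦6, 387↦7. The residue 4 repeats (at 4 and 364), and 364 − 4 = 360 = 18·20.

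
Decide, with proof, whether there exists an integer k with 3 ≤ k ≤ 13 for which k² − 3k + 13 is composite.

k = 12

At k = 12: 12² − 3·12 + 13 = 121 = 11·11, which is composite.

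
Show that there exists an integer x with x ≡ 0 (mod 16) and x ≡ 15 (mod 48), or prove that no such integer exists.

No, no such integer exists.

gcd(16, 48) = 16. If x ≡ 0 (mod 16) and x ≡ 15 (mod 48), then x ≡ 0 (mod 16) and x ≡ 15 (mod 16).
But 0 mod 16 = 0 while 15 mod 16 = 15, a contradiction.
So no integer satisfies both congruences.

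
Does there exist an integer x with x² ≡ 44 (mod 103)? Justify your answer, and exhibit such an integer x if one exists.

Apply Euler's criterion with the prime 103: 44 is a quadratic residue iff 44^51 ≡ 1 (mod 103), and a non-residue iff it is ≡ −1.
Squaring successively (mod 103): 44^2 = 1936 ≡ 82; 44^4 ≡ 82² = 6724 ≡ 29; 44^8 ≡ 29² = 841 ≡ 17; 44^16 ≡ 17² = 289 ≡ 83; 44^32 ≡ 83² = 6889 ≡ 91.
Since 51 = 32 + 16 + 2 + 1, 44^51 ≡ 91 · 83 · 82 · 44; multiplying out mod 103: 91·83 = 7553 ≡ 34, then 34·82 = 2788 ≡ 7, then 7·44 = 308 ≡ 102. Thus 44^51 ≡ 102 ≡ −1 (mod 103).
By Euler's criterion 44 is a quadratic non-residue mod 103: no x satisfies x² ≡ 44 (mod 103).

No, no such integer exists.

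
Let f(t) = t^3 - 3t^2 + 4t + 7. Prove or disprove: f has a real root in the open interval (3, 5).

No such root exists.

Evaluate at the endpoints: f(3) = 19, f(5) = 77 — same sign (positive).
f'(t) = 3t^2 - 6t + 4 has discriminant (-6)² − 4·3·4 = -12 < 0, so f' has no real roots and is positive for every real t.
So f is strictly increasing; between 3 and 5 its values lie between f(3) = 19 and f(5) = 77, all positive. Therefore f has no root in (3, 5).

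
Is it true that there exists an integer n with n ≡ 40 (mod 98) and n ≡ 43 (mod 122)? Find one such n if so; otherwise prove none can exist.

No, no such integer exists.

Both moduli are multiples of 2 = gcd(98, 122), so any solution would satisfy n ≡ 40 and n ≡ 43 modulo 2 simultaneously.
However 40 ≡ 0 and 43 ≡ 1 (mod 2), and 0 ≠ 1.
So no integer satisfies both congruences.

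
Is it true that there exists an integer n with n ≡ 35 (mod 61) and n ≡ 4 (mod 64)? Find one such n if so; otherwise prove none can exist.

Since 61 and 64 share no common factor, CRT says the pair of congruences has a solution (unique mod 3904).
Write n = 35 + 61t and require 35 + 61t ≡ 4 (mod 64), i.e. 61t ≡ 33 (mod 64).
Since 61·21 = 1281 = 20·64 + 1, the inverse of 61 mod 64 is 21.
Multiplying by 21: t ≡ 21·33 = 693 ≡ 53 (mod 64).
Taking t = 53 gives n = 35 + 61·53 = 3268.
Check: 3268 mod 61 = 35, 3268 mod 64 = 4. ✓

n = 3268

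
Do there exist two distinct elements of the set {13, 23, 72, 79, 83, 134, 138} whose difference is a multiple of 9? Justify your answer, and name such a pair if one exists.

Residues mod 9: 13↦4, 23↦5, 72↦0, 79↦7, 83↦2, 134↦8, 138↦3.
No residue repeats among the 7 elements, so no pair has difference ≡ 0 (mod 9).

No such pair exists.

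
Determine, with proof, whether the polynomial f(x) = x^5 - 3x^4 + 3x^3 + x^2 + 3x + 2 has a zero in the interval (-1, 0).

f(-1) = -7 and f(0) = 2, which have opposite signs.
f is continuous everywhere (it is a polynomial), in particular on [-1, 0].
By the Intermediate Value Theorem, f takes the value 0 somewhere in the open interval.

Yes, f has a root in the interval.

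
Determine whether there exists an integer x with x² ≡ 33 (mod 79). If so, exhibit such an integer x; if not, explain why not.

79 is prime, so by Euler's criterion 33 is a square mod 79 iff 33^((79−1)/2) = 33^39 ≡ 1 (mod 79).
Squaring successively (mod 79): 33^2 = 1089 ≡ 62; 33^4 ≡ 62² = 3844 ≡ 52; 33^8 ≡ 52² = 2704 ≡ 18; 33^16 ≡ 18² = 324 ≡ 8; 33^32 ≡ 8² = 64 ≡ 64.
Since 39 = 32 + 4 + 2 + 1, 33^39 ≡ 64 · 52 · 62 · 33; multiplying out mod 79: 64·52 = 3328 ≡ 10, then 10·62 = 620 ≡ 67, then 67·33 = 2211 ≡ 78. Thus 33^39 ≡ 78 ≡ −1 (mod 79).
By Euler's criterion 33 is a quadratic non-residue mod 79: no x satisfies x² ≡ 33 (mod 79).

No such integer exists.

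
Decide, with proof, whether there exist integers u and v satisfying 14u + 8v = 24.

Since gcd(14, 8) = 2 and 24 = 2·12, Bézout's identity guarantees a solution.
Dividing through by 2 reduces the equation to 7u + 4v = 12.
Euclidean algorithm: 7 = 1·4 + 3, 4 = 1·3 + 1, 3 = 3·1 + 0.
Back-substituting, 1 = 4 − 1·3 = 4 − (7 − 1·4) = −7 + 2·4; that is, 7·(-1) + 4·2 = 1.
Multiplying through by 12: u = (-1)·12 = -12, v = 2·12 = 24 is a solution.
Adding 3·4 to u and subtracting 3·7 from v gives the tidier solution (0, 3).
Indeed 14·0 + 8·3 = 0 + 24 = 24.

u = 0, v = 3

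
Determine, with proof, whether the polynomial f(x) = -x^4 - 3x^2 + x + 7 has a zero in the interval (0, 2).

f(0) = 7 and f(2) = -19, which have opposite signs.
f is continuous everywhere (it is a polynomial), in particular on [0, 2].
By the Intermediate Value Theorem f must vanish at some point of (0, 2).

Such a root exists.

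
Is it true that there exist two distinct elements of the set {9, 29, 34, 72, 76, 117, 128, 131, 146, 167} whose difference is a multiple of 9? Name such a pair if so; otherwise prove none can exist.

Both 9 and 72 leave remainder 0 on division by 9; their difference 63 = 7·9 is a multiple of 9.

Yes: 9 and 72.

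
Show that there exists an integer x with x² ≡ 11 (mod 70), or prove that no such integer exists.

x = 19

x = 19 works: 19² = 361, and 361 − 11 = 350 = 5·70.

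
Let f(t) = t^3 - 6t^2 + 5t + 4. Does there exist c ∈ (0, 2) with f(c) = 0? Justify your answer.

f(0) = 4 and f(2) = -2, which have opposite signs.
Since f is a polynomial it is continuous on [0, 2].
The Intermediate Value Theorem then guarantees some c ∈ (0, 2) with f(c) = 0.

Yes, such a c exists.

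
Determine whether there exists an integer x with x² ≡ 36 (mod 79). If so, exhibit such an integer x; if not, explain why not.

Take x = 73. Then 73² = 5329 = 67·79 + 36, so 73² ≡ 36 (mod 79).

x = 73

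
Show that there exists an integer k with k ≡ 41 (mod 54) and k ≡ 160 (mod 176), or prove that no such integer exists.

gcd(54, 176) = 2. If k ≡ 41 (mod 54) and k ≡ 160 (mod 176), then k ≡ 41 (mod 2) and k ≡ 160 (mod 2).
However 41 ≡ 1 and 160 ≡ 0 (mod 2), and 1 ≠ 0.
Hence the system has no solution.

No, no such integer exists.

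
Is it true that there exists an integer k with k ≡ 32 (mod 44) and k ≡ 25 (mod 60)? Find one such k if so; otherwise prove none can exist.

Both moduli are multiples of 4 = gcd(44, 60), so any solution would satisfy k ≡ 32 and k ≡ 25 modulo 4 simultaneously.
But 32 mod 4 = 0 while 25 mod 4 = 1, a contradiction.
Therefore no such k exists.

There is no such integer.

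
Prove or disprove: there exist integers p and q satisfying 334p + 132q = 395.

There are no such integers.

Any value of 334p + 132q is a multiple of gcd(334, 132) = 2.
But 395 = 2·197 + 1, so 2 ∤ 395.
Hence no integers p, q satisfy the equation.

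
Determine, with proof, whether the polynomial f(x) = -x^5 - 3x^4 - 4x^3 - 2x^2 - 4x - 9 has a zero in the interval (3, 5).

The endpoint values f(3) = -633 and f(5) = -5579 are both negative. Claim: f(x) < 0 for every x in (3, 5).
Substitute x = 3 + u, where 0 < u < 2 on the interval. Expanding, f(3 + u) = -u^5 - 18u^4 - 130u^3 - 470u^2 - 853u - 633.
The nonzero coefficients here are all negative, so for u > 0 every term is negative (or zero), and the constant term -633 is strictly negative.
So f is strictly negative on (3, 5); no root exists in the interval.

f has no root in that interval.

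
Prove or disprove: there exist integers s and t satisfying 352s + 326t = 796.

s = 156, t = -166

Every value of 352s + 326t is a multiple of gcd(352, 326) = 2; since 2 ∣ 796, solutions exist.
Dividing through by 2 reduces the equation to 176s + 163t = 398.
Dividing repeatedly: 176 = 1·163 + 13, 163 = 12·13 + 7, 13 = 1·7 + 6, 7 = 1·6 + 1, 6 = 6·1 + 0.
Back-substituting, 1 = 7 − 1·6 = 7 − (13 − 1·7) = −13 + 2·7 = −13 + 2·(163 − 12·13) = 2·163 − 25·13 = 2·163 − 25·(176 − 1·163) = −25·176 + 27·163; that is, 176·(-25) + 163·27 = 1.
Scaling by 398 gives the particular solution (s, t) = (-9950, 10746).
Shifting by a multiple of (163, −176) keeps it a solution: s = -9950 + 62·163 = 156, t = 10746 − 62·176 = -166.
Indeed 352·156 + 326·(-166) = 54912 − 54116 = 796.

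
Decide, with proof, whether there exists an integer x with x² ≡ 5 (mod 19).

x = 10

x = 10 works: 10² = 100, and 100 − 5 = 95 = 5·19.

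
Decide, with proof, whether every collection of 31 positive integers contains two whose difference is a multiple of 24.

Yes, this is always true.

Each integer lies in one of the 24 residue classes modulo 24.
With 31 integers and only 24 classes, the pigeonhole principle forces two of them, say a and b, into the same class.
Equal remainders mean a − b ≡ 0 (mod 24), so 24 divides their difference.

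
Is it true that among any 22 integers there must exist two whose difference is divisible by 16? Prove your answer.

There are exactly 16 possible remainders on division by 16.
Since 22 > 16, two of the 22 integers must share a residue class by the pigeonhole principle; call them a and b.
Their difference a − b is then a multiple of 16.

Yes, this is always true.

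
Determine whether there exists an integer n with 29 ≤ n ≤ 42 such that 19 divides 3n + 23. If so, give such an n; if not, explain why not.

No, no such integer n in that range exists.

The values of 3n + 23 for n = 29, 30, …, 42 are 110, 113, 116, 119, 122, 125, 128, 131, 134, 137, 140, 143, 146, 149; reduced mod 19 these are 15, 18, 2, 5, 8, 11, 14, 17, 1, 4, 7, 10, 13, 16.
Since 0 is absent from this list, 19 ∤ 3n + 23 for every n with 29 ≤ n ≤ 42.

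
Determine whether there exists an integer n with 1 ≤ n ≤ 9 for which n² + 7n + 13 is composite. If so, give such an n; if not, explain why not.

At n = 7: 7² + 7·7 + 13 = 111 = 3·37, which is composite.

n = 7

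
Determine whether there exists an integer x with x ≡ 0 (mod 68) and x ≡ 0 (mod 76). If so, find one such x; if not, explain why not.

x = 0

The moduli are not coprime: gcd(68, 76) = 4. Compatibility requires 4 ∣ (0 − 0) = 0, which holds, so solutions exist.
The smallest candidate x = 0 works directly: 0 ≡ 0 (mod 76).
Verify: 0 = 0·68 + 0 and 0 = 0·76 + 0. ✓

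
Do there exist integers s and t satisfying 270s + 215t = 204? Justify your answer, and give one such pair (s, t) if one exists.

Both 270 and 215 are divisible by gcd(270, 215) = 5, hence so is any combination 270s + 215t.
But 204 = 5·40 + 4, so 5 ∤ 204.
So the equation is unsolvable over ℤ.

No, no such integers exist.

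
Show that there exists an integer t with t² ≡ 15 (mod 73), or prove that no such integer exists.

No such integer exists.

Apply Euler's criterion with the prime 73: 15 is a quadratic residue iff 15^36 ≡ 1 (mod 73), and a non-residue iff it is ≡ −1.
Squaring successively (mod 73): 15^2 = 225 ≡ 6; 15^4 ≡ 6² = 36 ≡ 36; 15^8 ≡ 36² = 1296 ≡ 55; 15^16 ≡ 55² = 3025 ≡ 32; 15^32 ≡ 32² = 1024 ≡ 2.
Since 36 = 32 + 4, 15^36 ≡ 2 · 36; multiplying out mod 73: 2·36 = 72 ≡ 72. Thus 15^36 ≡ 72 ≡ −1 (mod 73).
The value −1 means 15 is a non-residue modulo 73, so t² ≡ 15 (mod 73) is impossible.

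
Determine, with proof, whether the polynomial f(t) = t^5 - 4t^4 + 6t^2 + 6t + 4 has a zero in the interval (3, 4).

Such a root exists.

f(3) = -5 and f(4) = 124, which have opposite signs.
Since f is a polynomial it is continuous on [3, 4].
By the Intermediate Value Theorem, f takes the value 0 somewhere in the open interval.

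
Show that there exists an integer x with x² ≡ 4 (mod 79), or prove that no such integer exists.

x = 2

Take x = 2. Then 2² = 4, and since 0 ≤ 4 < 79 this is already reduced: 2² ≡ 4 (mod 79).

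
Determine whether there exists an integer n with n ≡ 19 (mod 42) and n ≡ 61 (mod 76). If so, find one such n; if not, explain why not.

gcd(42, 76) = 2. A simultaneous solution exists iff 19 ≡ 61 (mod 2); here 19 mod 2 = 1 = 61 mod 2, so it does.
The integers ≡ 19 (mod 42) are 19, 61, …; their remainders mod 76 are 19, 61, so n = 61 is the first that is ≡ 61 (mod 76).
Indeed 61 ≡ 19 (mod 42) and 61 ≡ 61 (mod 76).

n = 61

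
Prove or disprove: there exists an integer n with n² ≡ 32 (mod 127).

n = 64

n = 64 works: 64² = 4096, and 4096 − 32 = 4064 = 32·127.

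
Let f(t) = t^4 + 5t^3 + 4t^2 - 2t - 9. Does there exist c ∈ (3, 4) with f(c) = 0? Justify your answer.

f(3) = 237 and f(4) = 623, both positive, so a sign-change argument is unavailable; we show f keeps this sign on the whole interval.
Shift to the endpoint 3: with t = 3 + u (0 < u < 1), one computes f(3 + u) = u^4 + 17u^3 + 103u^2 + 265u + 237.
All 5 nonzero coefficients of this polynomial in u are positive; hence for u > 0 the value is a sum of positive terms (the constant 237 among them).
So f is strictly positive on (3, 4); no root exists in the interval.

f has no root in that interval.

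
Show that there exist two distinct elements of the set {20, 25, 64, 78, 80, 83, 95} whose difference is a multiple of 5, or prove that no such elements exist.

The pair (20, 25) works.

20 mod 5 = 0 and 25 mod 5 = 0, so 25 − 20 = 5 = 1·5.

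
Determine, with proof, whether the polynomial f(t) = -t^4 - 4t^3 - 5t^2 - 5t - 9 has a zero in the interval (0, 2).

f(0) = -9 and f(2) = -87, both negative, so a sign-change argument is unavailable; we show f keeps this sign on the whole interval.
Every nonzero coefficient of f(t) = -t^4 - 4t^3 - 5t^2 - 5t - 9 is negative; for t > 0 each term then has that sign, and the constant term -9 is strictly negative.
So f is strictly negative on (0, 2); no root exists in the interval.

No.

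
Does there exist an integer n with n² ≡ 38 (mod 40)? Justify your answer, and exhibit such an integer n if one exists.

Work modulo the divisor 4 of 40. If n² ≡ 38 (mod 40) then n² ≡ 2 (mod 4).
Since (4 − n)² ≡ n² (mod 4), it suffices to square n = 0, 1, …, 2: the residues are 0, 1, 0.
So the quadratic residues mod 4 are {0, 1}, and 2 is not among them.
Therefore n² ≡ 38 (mod 40) has no solution.

There is no such integer.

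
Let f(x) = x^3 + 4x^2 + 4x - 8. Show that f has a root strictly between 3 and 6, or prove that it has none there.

f has no root in that interval.

The endpoint values f(3) = 67 and f(6) = 376 are both positive. Claim: f(x) > 0 for every x in (3, 6).
Substitute x = 3 + u, where 0 < u < 3 on the interval. Expanding, f(3 + u) = u^3 + 13u^2 + 55u + 67.
All 4 nonzero coefficients of this polynomial in u are positive; hence for u > 0 the value is a sum of positive terms (the constant 67 among them).
Therefore f(x) > 0 throughout (3, 6), and f has no zero there.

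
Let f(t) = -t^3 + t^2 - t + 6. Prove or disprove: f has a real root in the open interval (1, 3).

Such a root exists.

f(1) = 5 and f(3) = -15, which have opposite signs.
f is continuous everywhere (it is a polynomial), in particular on [1, 3].
By the Intermediate Value Theorem f must vanish at some point of (1, 3).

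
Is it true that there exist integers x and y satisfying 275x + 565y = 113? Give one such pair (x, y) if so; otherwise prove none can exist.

There are no such integers.

gcd(275, 565) = 5, so every integer of the form 275x + 565y is a multiple of 5.
However 113 leaves remainder 3 on division by 5.
Therefore 275x + 565y = 113 has no solution in integers.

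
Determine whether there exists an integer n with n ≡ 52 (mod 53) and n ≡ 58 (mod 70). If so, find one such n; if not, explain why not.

n = 688

The moduli 53 and 70 are coprime, so by the Chinese Remainder Theorem a unique solution modulo 3710 exists.
Any solution of the first congruence is n = 52 + 53t; substituting into the second, 53t ≡ 58 − 52 ≡ 6 (mod 70).
Since 53·37 = 1961 = 28·70 + 1, the inverse of 53 mod 70 is 37.
Therefore t ≡ 37·6 = 222 ≡ 12 (mod 70).
Taking t = 12 gives n = 52 + 53·12 = 688.
Check: 688 mod 53 = 52, 688 mod 70 = 58. ✓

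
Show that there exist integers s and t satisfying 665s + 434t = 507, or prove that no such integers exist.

No, no such integers exist.

Any value of 665s + 434t is a multiple of gcd(665, 434) = 7.
However 507 leaves remainder 3 on division by 7.
Therefore 665s + 434t = 507 has no solution in integers.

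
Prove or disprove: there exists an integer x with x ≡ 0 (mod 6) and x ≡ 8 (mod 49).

x = 204

The moduli 6 and 49 are coprime, so by the Chinese Remainder Theorem a unique solution modulo 294 exists.
Write x = 0 + 6t and require 0 + 6t ≡ 8 (mod 49), i.e. 6t ≡ 8 (mod 49).
To invert 6 modulo 49: 49 = 8·6 + 1, 6 = 6·1 + 0, and unwinding, 1 = 49 − 8·6. Thus 6⁻¹ ≡ -8 ≡ 41 (mod 49).
Therefore t ≡ 41·8 = 328 ≡ 34 (mod 49).
With t = 34: x = 0 + 6·34 = 204.
Verify: 204 = 34·6 + 0 and 204 = 4·49 + 8. ✓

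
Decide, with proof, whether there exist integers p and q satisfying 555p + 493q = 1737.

555 and 493 are coprime, so 555p + 493q ranges over all of ℤ.
Run the Euclidean algorithm on 555 and 493: 555 = 1·493 + 62, 493 = 7·62 + 59, 62 = 1·59 + 3, 59 = 19·3 + 2, 3 = 1·2 + 1, 2 = 2·1 + 0.
Working back up the chain: 1 = 3 − 1·2 = 3 − (59 − 19·3) = −59 + 20·3 = −59 + 20·(62 − 1·59) = 20·62 − 21·59 = 20·62 − 21·(493 − 7·62) = −21·493 + 167·62 = −21·493 + 167·(555 − 1·493) = 167·555 − 188·493. So 555·167 + 493·(-188) = 1.
Scaling by 1737 gives the particular solution (p, q) = (290079, -326556).
Subtracting 588·493 from p and adding 588·555 to q gives the tidier solution (195, -216).
Indeed 555·195 + 493·(-216) = 108225 − 106488 = 1737.

p = 195, q = -216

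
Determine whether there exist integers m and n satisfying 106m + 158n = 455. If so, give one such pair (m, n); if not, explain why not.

Both 106 and 158 are divisible by gcd(106, 158) = 2, hence so is any combination 106m + 158n.
However 455 leaves remainder 1 on division by 2.
Therefore 106m + 158n = 455 has no solution in integers.

No, no such integers exist.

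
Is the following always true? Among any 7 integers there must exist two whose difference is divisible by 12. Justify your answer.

Try 7 consecutive integers, 8, 9, …, 14. Their remainders mod 12 are 8, 9, 10, 11, 0, 1, 2 — pairwise different, as any 7 ≤ 12 consecutive integers have distinct residues.
Any two of them differ by at most 6 < 12 and by at least 1, so no difference is a multiple of 12.

No, the set {8, 9, 10, 11, 12, 13, 14} is a counterexample.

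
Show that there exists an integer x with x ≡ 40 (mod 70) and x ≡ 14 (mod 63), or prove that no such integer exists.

No such integer exists.

gcd(70, 63) = 7. If x ≡ 40 (mod 70) and x ≡ 14 (mod 63), then x ≡ 40 (mod 7) and x ≡ 14 (mod 7).
But 40 mod 7 = 5 while 14 mod 7 = 0, a contradiction.
Hence the system has no solution.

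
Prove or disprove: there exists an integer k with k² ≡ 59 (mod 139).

139 is prime, so by Euler's criterion 59 is a square mod 139 iff 59^((139−1)/2) = 59^69 ≡ 1 (mod 139).
Repeated squaring mod 139: 59^2 = 3481 ≡ 6; 59^4 ≡ 6² = 36 ≡ 36; 59^8 ≡ 36² = 1296 ≡ 45; 59^16 ≡ 45² = 2025 ≡ 79; 59^32 ≡ 79² = 6241 ≡ 125; 59^64 ≡ 125² = 15625 ≡ 57.
Since 69 = 64 + 4 + 1, 59^69 ≡ 57 · 36 · 59; multiplying out mod 139: 57·36 = 2052 ≡ 106, then 106·59 = 6254 ≡ 138. Thus 59^69 ≡ 138 ≡ −1 (mod 139).
The value −1 means 59 is a non-residue modulo 139, so k² ≡ 59 (mod 139) is impossible.

No such integer exists.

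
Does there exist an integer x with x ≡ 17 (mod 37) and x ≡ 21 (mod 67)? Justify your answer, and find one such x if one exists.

gcd(37, 67) = 1, so the Chinese Remainder Theorem guarantees exactly one residue class mod 2479 satisfying both.
Any solution of the first congruence is x = 17 + 37t; substituting into the second, 37t ≡ 21 − 17 ≡ 4 (mod 67).
To invert 37 modulo 67: 67 = 1·37 + 30, 37 = 1·30 + 7, 30 = 4·7 + 2, 7 = 3·2 + 1, 2 = 2·1 + 0, and unwinding, 1 = 7 − 3·2 = 7 − 3·(30 − 4·7) = −3·30 + 13·7 = −3·30 + 13·(37 − 1·30) = 13·37 − 16·30 = 13·37 − 16·(67 − 1·37) = −16·67 + 29·37. Thus 37⁻¹ ≡ 29 (mod 67).
Therefore t ≡ 29·4 = 116 ≡ 49 (mod 67).
Taking t = 49 gives x = 17 + 37·49 = 1830.
Check: 1830 mod 37 = 17, 1830 mod 67 = 21. ✓

x = 1830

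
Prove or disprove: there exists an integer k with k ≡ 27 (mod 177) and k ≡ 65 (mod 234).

gcd(177, 234) = 3. If k ≡ 27 (mod 177) and k ≡ 65 (mod 234), then k ≡ 27 (mod 3) and k ≡ 65 (mod 3).
But 27 mod 3 = 0 while 65 mod 3 = 2, a contradiction.
Therefore no such k exists.

No such integer exists.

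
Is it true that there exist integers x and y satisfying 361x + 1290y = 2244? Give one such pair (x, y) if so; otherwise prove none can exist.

x = 1164, y = -324

Since gcd(361, 1290) = 1, every integer is an integer combination of 361 and 1290.
Euclidean algorithm: 1290 = 3·361 + 207, 361 = 1·207 + 154, 207 = 1·154 + 53, 154 = 2·53 + 48, 53 = 1·48 + 5, 48 = 9·5 + 3, 5 = 1·3 + 2, 3 = 1·2 + 1, 2 = 2·1 + 0.
Back-substituting, 1 = 3 − 1·2 = 3 − (5 − 1·3) = −5 + 2·3 = −5 + 2·(48 − 9·5) = 2·48 − 19·5 = 2·48 − 19·(53 − 1·48) = −19·53 + 21·48 = −19·53 + 21·(154 − 2·53) = 21·154 − 61·53 = 21·154 − 61·(207 − 1·154) = −61·207 + 82·154 = −61·207 + 82·(361 − 1·207) = 82·361 − 143·207 = 82·361 − 143·(1290 − 3·361) = −143·1290 + 511·361; that is, 361·511 + 1290·(-143) = 1.
Multiplying through by 2244: x = 511·2244 = 1146684, y = (-143)·2244 = -320892 is a solution.
Subtracting 888·1290 from x and adding 888·361 to y gives the tidier solution (1164, -324).
Indeed 361·1164 + 1290·(-324) = 420204 − 417960 = 2244.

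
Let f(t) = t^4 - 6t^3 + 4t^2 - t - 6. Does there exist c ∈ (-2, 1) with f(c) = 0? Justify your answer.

f(-2) = 76 and f(1) = -8, which have opposite signs.
As a polynomial, f is continuous on every closed interval.
By the Intermediate Value Theorem f must vanish at some point of (-2, 1).

Yes, f has a root in the interval.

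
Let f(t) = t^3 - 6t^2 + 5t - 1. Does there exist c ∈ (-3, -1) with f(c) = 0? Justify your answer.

f(-3) = -97 and f(-1) = -13, both negative, so a sign-change argument is unavailable; we show f keeps this sign on the whole interval.
Substitute t = -1 − u, where 0 < u < 2 on the interval. Expanding, f(-1 − u) = -u^3 - 9u^2 - 20u - 13.
All 4 nonzero coefficients of this polynomial in u are negative; hence for u > 0 the value is a sum of negative terms (the constant -13 among them).
So f is strictly negative on (-3, -1); no root exists in the interval.

No such root exists.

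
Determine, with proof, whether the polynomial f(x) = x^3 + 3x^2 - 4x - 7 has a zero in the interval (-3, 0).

Such a root exists.

f(-3) = 5 and f(0) = -7, which have opposite signs.
f is continuous everywhere (it is a polynomial), in particular on [-3, 0].
By the Intermediate Value Theorem f must vanish at some point of (-3, 0).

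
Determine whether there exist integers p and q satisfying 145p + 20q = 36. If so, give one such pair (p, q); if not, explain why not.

There are no such integers.

Both 145 and 20 are divisible by gcd(145, 20) = 5, hence so is any combination 145p + 20q.
But 36 = 5·7 + 1, so 5 ∤ 36.
Therefore 145p + 20q = 36 has no solution in integers.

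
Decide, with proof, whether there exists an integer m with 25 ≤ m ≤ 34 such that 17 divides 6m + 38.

The values of 6m + 38 for m = 25, 26, …, 34 are 188, 194, 200, 206, 212, 218, 224, 230, 236, 242; reduced mod 17 these are 1, 7, 13, 2, 8, 14, 3, 9, 15, 4.
Since 0 is absent from this list, 17 ∤ 6m + 38 for every m with 25 ≤ m ≤ 34.

No, no such integer m in that range exists.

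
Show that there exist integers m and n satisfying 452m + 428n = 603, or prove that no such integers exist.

No, no such integers exist.

Any value of 452m + 428n is a multiple of gcd(452, 428) = 4.
However 603 leaves remainder 3 on division by 4.
Therefore 452m + 428n = 603 has no solution in integers.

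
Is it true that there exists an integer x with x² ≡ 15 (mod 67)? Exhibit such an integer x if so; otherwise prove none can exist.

x = 22

x = 22 works: 22² = 484, and 484 − 15 = 469 = 7·67.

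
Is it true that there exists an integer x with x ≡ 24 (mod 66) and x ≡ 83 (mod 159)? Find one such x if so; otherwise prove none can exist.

No, no such integer exists.

gcd(66, 159) = 3. If x ≡ 24 (mod 66) and x ≡ 83 (mod 159), then x ≡ 24 (mod 3) and x ≡ 83 (mod 3).
However 24 ≡ 0 and 83 ≡ 2 (mod 3), and 0 ≠ 2.
Hence the system has no solution.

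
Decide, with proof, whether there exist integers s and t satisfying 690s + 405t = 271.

Both 690 and 405 are divisible by gcd(690, 405) = 15, hence so is any combination 690s + 405t.
But 271 = 15·18 + 1, so 15 ∤ 271.
Hence no integers s, t satisfy the equation.

No, no such integers exist.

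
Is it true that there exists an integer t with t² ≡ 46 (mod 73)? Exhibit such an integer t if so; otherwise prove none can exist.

Take t = 51. Then 51² = 2601 = 35·73 + 46, so 51² ≡ 46 (mod 73).

t = 51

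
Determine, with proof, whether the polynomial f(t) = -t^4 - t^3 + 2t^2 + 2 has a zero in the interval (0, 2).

Such a root exists.

f(0) = 2 and f(2) = -14, which have opposite signs.
As a polynomial, f is continuous on every closed interval.
By the Intermediate Value Theorem, f takes the value 0 somewhere in the open interval.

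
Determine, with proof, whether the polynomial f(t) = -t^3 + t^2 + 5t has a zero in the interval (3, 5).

f(3) = -3 and f(5) = -75, both negative, so a sign-change argument is unavailable; we show f keeps this sign on the whole interval.
Shift to the endpoint 3: with t = 3 + u (0 < u < 2), one computes f(3 + u) = -u^3 - 8u^2 - 16u - 3.
The nonzero coefficients here are all negative, so for u > 0 every term is negative (or zero), and the constant term -3 is strictly negative.
Therefore f(t) < 0 throughout (3, 5), and f has no zero there.

No such root exists.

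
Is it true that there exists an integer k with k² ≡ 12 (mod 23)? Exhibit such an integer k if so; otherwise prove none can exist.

Take k = 9. Then 9² = 81 = 3·23 + 12, so 9² ≡ 12 (mod 23).

k = 9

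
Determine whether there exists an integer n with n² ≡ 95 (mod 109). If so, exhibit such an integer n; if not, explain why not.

No such integer exists.

Apply Euler's criterion with the prime 109: 95 is a quadratic residue iff 95^54 ≡ 1 (mod 109), and a non-residue iff it is ≡ −1.
Squaring successively (mod 109): 95^2 = 9025 ≡ 87; 95^4 ≡ 87² = 7569 ≡ 48; 95^8 ≡ 48² = 2304 ≡ 15; 95^16 ≡ 15² = 225 ≡ 7; 95^32 ≡ 7² = 49 ≡ 49.
Since 54 = 32 + 16 + 4 + 2, 95^54 ≡ 49 · 7 · 48 · 87; multiplying out mod 109: 49·7 = 343 ≡ 16, then 16·48 = 768 ≡ 5, then 5·87 = 435 ≡ 108. Thus 95^54 ≡ 108 ≡ −1 (mod 109).
By Euler's criterion 95 is a quadratic non-residue mod 109: no n satisfies n² ≡ 95 (mod 109).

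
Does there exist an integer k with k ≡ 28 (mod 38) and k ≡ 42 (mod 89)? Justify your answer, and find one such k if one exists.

gcd(38, 89) = 1, so the Chinese Remainder Theorem guarantees exactly one residue class mod 3382 satisfying both.
Write k = 28 + 38t and require 28 + 38t ≡ 42 (mod 89), i.e. 38t ≡ 14 (mod 89).
To invert 38 modulo 89: 89 = 2·38 + 13, 38 = 2·13 + 12, 13 = 1·12 + 1, 12 = 12·1 + 0, and unwinding, 1 = 13 − 1·12 = 13 − (38 − 2·13) = −38 + 3·13 = −38 + 3·(89 − 2·38) = 3·89 − 7·38. Thus 38⁻¹ ≡ -7 ≡ 82 (mod 89).
Therefore t ≡ 82·14 = 1148 ≡ 80 (mod 89).
Taking t = 80 gives k = 28 + 38·80 = 3068.
Check: 3068 mod 38 = 28, 3068 mod 89 = 42. ✓

k = 3068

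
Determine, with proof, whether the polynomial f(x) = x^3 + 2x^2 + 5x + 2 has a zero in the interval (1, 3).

f has no root in that interval.

Evaluate at the endpoints: f(1) = 10, f(3) = 62 — same sign (positive).
f'(x) = 3x^2 + 4x + 5 has discriminant 4² − 4·3·5 = -44 < 0, so f' has no real roots and is positive for every real x.
So f is strictly increasing; between 1 and 3 its values lie between f(1) = 10 and f(3) = 62, all positive. Therefore f has no root in (1, 3).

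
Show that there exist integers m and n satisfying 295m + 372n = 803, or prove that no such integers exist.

Since gcd(295, 372) = 1, every integer is an integer combination of 295 and 372.
Euclidean algorithm: 372 = 1·295 + 77, 295 = 3·77 + 64, 77 = 1·64 + 13, 64 = 4·13 + 12, 13 = 1·12 + 1, 12 = 12·1 + 0.
Working back up the chain: 1 = 13 − 1·12 = 13 − (64 − 4·13) = −64 + 5·13 = −64 + 5·(77 − 1·64) = 5·77 − 6·64 = 5·77 − 6·(295 − 3·77) = −6·295 + 23·77 = −6·295 + 23·(372 − 1·295) = 23·372 − 29·295. So 295·(-29) + 372·23 = 1.
Times 803: 295·(-23287) + 372·18469 = 803, so (-23287, 18469) solves it.
The general solution is m = -23287 + 372k, n = 18469 − 295k; taking k = 63 gives the smaller pair m = 149, n = -116.
Check: 295·149 + 372·(-116) = 43955 − 43152 = 803. ✓

m = 149, n = -116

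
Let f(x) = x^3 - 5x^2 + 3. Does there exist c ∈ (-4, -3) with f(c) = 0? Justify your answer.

f(-4) = -141 and f(-3) = -69, both negative, so a sign-change argument is unavailable; we show f keeps this sign on the whole interval.
Substitute x = -3 − u, where 0 < u < 1 on the interval. Expanding, f(-3 − u) = -u^3 - 14u^2 - 57u - 69.
The nonzero coefficients here are all negative, so for u > 0 every term is negative (or zero), and the constant term -69 is strictly negative.
Therefore f(x) < 0 throughout (-4, -3), and f has no zero there.

f has no root in that interval.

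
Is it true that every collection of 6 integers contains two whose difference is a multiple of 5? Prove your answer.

Yes.

There are exactly 5 possible remainders on division by 5.
With 6 integers and only 5 classes, the pigeonhole principle forces two of them, say a and b, into the same class.
Then a ≡ b (mod 5), i.e. 5 ∣ (a − b).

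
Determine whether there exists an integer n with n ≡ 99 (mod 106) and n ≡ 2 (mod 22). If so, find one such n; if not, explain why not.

Both moduli are multiples of 2 = gcd(106, 22), so any solution would satisfy n ≡ 99 and n ≡ 2 modulo 2 simultaneously.
These are incompatible: 99 − 2 = 97 is not divisible by 2.
So no integer satisfies both congruences.

No such integer exists.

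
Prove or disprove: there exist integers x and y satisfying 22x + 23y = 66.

x = 3, y = 0

Since gcd(22, 23) = 1, every integer is an integer combination of 22 and 23.
Run the Euclidean algorithm on 23 and 22: 23 = 1·22 + 1, 22 = 22·1 + 0.
Unwinding: 1 = 23 − 1·22, i.e. 22·(-1) + 23·1 = 1.
Scaling by 66 gives the particular solution (x, y) = (-66, 66).
Shifting by a multiple of (23, −22) keeps it a solution: x = -66 + 3·23 = 3, y = 66 − 3·22 = 0.
Indeed 22·3 + 23·0 = 66 + 0 = 66.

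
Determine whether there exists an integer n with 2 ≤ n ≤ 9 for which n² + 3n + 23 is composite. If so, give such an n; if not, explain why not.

n = 6

At n = 6: 6² + 3·6 + 23 = 77 = 7·11, which is composite.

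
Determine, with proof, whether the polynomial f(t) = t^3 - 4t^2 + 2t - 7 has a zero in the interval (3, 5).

Such a root exists.

f(3) = -10 and f(5) = 28, which have opposite signs.
Since f is a polynomial it is continuous on [3, 5].
By the Intermediate Value Theorem f must vanish at some point of (3, 5).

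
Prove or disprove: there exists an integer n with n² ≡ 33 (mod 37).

Take n = 25. Then 25² = 625 = 16·37 + 33, so 25² ≡ 33 (mod 37).

n = 25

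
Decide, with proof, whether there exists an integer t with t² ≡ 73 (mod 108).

t = 37

Take t = 37. Then 37² = 1369 = 12·108 + 73, so 37² ≡ 73 (mod 108).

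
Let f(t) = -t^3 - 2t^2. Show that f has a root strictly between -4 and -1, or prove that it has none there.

Yes, f has a root in the interval.

f(-4) = 32 and f(-1) = -1, which have opposite signs.
Since f is a polynomial it is continuous on [-4, -1].
By the Intermediate Value Theorem f must vanish at some point of (-4, -1).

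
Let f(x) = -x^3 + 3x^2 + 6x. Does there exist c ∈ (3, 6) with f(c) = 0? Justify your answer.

f(3) = 18 and f(6) = -72, which have opposite signs.
Since f is a polynomial it is continuous on [3, 6].
By the Intermediate Value Theorem, f takes the value 0 somewhere in the open interval.

Yes, such a c exists.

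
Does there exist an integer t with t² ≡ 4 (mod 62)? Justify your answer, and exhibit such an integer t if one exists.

Take t = 60. Then 60² = 3600 = 58·62 + 4, so 60² ≡ 4 (mod 62).

t = 60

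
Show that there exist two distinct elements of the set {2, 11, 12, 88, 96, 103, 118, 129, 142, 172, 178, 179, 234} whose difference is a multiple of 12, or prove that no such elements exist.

11 and 179 are such a pair.

Both 11 and 179 leave remainder 11 on division by 12; their difference 168 = 14·12 is a multiple of 12.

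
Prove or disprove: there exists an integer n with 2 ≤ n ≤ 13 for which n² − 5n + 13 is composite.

At n = 4: 4² − 5·4 + 13 = 9 = 3·3, which is composite.

n = 4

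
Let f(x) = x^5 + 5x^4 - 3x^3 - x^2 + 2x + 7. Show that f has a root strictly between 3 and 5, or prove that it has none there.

f(3) = 571 and f(5) = 5867, both positive, so a sign-change argument is unavailable; we show f keeps this sign on the whole interval.
Shift to the endpoint 3: with x = 3 + u (0 < u < 2), one computes f(3 + u) = u^5 + 20u^4 + 147u^3 + 512u^2 + 860u + 571.
The nonzero coefficients here are all positive, so for u > 0 every term is positive (or zero), and the constant term 571 is strictly positive.
So f is strictly positive on (3, 5); no root exists in the interval.

f has no root in that interval.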